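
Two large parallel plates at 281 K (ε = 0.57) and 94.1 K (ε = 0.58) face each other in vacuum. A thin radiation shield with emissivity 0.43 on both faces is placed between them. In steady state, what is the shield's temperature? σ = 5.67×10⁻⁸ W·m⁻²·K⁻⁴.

In steady state the net flux on the hot side equals that on the cold side.
σ(T₁⁴−T_s⁴)/D₁ = σ(T_s⁴−T₂⁴)/D₂, with D₁ = 1/ε₁+1/ε_s−1 = 3.080, D₂ = 1/ε_s+1/ε₂−1 = 3.050.
Solve for T_s⁴: T_s⁴ = (D₂·T₁⁴ + D₁·T₂⁴)/(D₁+D₂) = 3.141×10⁹ K⁴.

T_s ≈ 237 K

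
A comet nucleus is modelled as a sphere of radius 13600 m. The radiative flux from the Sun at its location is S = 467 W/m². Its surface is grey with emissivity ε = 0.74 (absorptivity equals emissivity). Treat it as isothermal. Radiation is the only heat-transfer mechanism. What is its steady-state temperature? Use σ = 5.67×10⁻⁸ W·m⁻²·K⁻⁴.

At equilibrium, absorbed power = emitted power.
Absorbing cross-section = πr² = 5.811×10⁸ m²; emitting surface = 4πr² = 2.324×10⁹ m² (ratio 4).
εS·A_cross = εσ·A_surf·T⁴  ⇒  T⁴ = S/(4σ)   (ε cancels).
T⁴ = 467/(4·5.67×10⁻⁸) = 2.059×10⁹ K⁴.
T = (2.059×10⁹)^(1/4).

T ≈ 213 K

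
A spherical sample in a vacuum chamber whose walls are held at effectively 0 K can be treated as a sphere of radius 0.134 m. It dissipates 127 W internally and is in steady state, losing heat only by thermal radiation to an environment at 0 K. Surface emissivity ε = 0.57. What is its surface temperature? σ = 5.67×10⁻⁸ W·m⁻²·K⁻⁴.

Steady state: internal power = radiated power, P = εσA T⁴.
Radiating area A = 4πr² = 0.2256 m².
T⁴ = P/(εσA) = 127/(0.57·5.67×10⁻⁸·0.2256) = 1.742×10¹⁰ K⁴.
T = (1.742×10¹⁰)^(1/4).

T ≈ 363 K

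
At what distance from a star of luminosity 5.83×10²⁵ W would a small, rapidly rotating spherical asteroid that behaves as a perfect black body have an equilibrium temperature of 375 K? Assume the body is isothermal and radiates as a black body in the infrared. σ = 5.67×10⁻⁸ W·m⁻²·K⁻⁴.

d ≈ 3.22×10¹⁰ m

For an isothermal black-emitting sphere, (1−a)S·πr² = σ·4πr²·T⁴ ⇒ S = 4σT⁴/(1−a).
S = 4·5.67×10⁻⁸·(375)⁴/1.00 = 4485 W/m².
Flux falls as S = L/(4πd²), so d = √(L/(4πS)) = √(5.83×10²⁵/(4π·4485)).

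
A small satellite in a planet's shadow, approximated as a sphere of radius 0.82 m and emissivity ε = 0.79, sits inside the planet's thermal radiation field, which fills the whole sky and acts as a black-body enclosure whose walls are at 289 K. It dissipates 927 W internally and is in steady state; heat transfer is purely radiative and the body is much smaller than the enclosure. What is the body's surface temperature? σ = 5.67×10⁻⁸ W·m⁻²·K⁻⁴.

For a small grey body in a large enclosure, net radiated power = εσA(T⁴ − T_w⁴).
Steady state: P = εσA(T⁴ − T_w⁴) with A = 4πr² = 8.450 m².
T⁴ = P/(εσA) + T_w⁴ = 927/(0.79·5.67×10⁻⁸·8.450) + (289)⁴
    = 2.449×10⁹ + 6.976×10⁹ = 9.425×10⁹ K⁴.

T ≈ 312 K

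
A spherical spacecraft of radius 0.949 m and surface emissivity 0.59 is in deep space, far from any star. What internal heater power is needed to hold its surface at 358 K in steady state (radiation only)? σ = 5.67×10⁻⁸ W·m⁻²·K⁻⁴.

P ≈ 6220 W

P = εσ·4πr²·T⁴.
4πr² = 11.32 m²; T⁴ = 1.643×10¹⁰ K⁴.
P = 0.59·5.67×10⁻⁸·11.32·1.643×10¹⁰.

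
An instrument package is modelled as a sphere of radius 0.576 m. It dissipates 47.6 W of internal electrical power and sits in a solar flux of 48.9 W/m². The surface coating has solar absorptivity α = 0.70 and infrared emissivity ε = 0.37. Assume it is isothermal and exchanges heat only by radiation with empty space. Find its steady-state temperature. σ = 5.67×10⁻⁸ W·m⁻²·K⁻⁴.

T ≈ 176 K

At steady state, absorbed solar power + internal power = radiated power.
Absorbed: α·S·A_cross = 0.70·48.9·1.042 = 35.68 W (cross-section πr²).
Total input = 35.68 + 47.6 = 83.28 W.
Radiated: εσ·A_surf·T⁴ with A_surf = 4πr² = 4.169 m².
T⁴ = 83.28/(0.37·5.67×10⁻⁸·4.169) = 9.521×10⁸ K⁴.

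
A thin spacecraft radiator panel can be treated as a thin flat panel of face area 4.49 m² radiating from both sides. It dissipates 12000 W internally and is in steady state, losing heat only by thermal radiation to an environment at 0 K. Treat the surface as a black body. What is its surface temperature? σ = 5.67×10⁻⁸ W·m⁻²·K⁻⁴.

T ≈ 392 K

Steady state: internal power = radiated power, P = εσA T⁴.
Radiating area A = 2·4.49 = 8.980 m².
T⁴ = P/(εσA) = 12000/(1.0·5.67×10⁻⁸·8.980) = 2.357×10¹⁰ K⁴.
T = (2.357×10¹⁰)^(1/4).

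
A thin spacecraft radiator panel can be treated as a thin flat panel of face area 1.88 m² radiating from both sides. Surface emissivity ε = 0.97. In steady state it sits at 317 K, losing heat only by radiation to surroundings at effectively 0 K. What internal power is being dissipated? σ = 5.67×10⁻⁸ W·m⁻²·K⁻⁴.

P ≈ 2090 W

Steady state: P = εσA T⁴.
A = 2·1.88 = 3.760 m²; T⁴ = (317)⁴ = 1.010×10¹⁰ K⁴.
P = 0.97 × 5.67×10⁻⁸ × 3.760 × 1.010×10¹⁰.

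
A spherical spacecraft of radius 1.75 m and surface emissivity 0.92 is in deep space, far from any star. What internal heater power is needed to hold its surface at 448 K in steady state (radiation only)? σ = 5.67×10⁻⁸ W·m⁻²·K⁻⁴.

P = εσ·4πr²·T⁴.
4πr² = 38.48 m²; T⁴ = 4.028×10¹⁰ K⁴.
P = 0.92·5.67×10⁻⁸·38.48·4.028×10¹⁰.

P ≈ 80900 W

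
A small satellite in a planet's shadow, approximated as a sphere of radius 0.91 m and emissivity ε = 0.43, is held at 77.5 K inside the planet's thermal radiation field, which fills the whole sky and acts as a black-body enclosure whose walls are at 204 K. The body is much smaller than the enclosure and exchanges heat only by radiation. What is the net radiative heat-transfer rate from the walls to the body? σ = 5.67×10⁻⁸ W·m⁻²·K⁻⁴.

P_net ≈ 430 W

For a small grey body in a large enclosure: P_net = εσA(T_body⁴ − T_wall⁴).
A = 4πr² = 10.41 m²; T_body⁴ − T_wall⁴ = 3.608×10⁷ − 1.732×10⁹ = -1.696×10⁹ K⁴.
|P_net| = 0.43·5.67×10⁻⁸·10.41·1.696×10⁹.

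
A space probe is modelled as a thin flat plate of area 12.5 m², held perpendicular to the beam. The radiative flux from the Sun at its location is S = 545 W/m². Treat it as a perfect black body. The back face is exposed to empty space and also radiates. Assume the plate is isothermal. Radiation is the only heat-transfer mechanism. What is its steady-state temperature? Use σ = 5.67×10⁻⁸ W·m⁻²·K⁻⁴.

T ≈ 263 K

At equilibrium, absorbed power = emitted power.
Absorbing cross-section = A = 12.50 m²; emitting surface = 2A = 25.00 m² (ratio 2).
S·A_cross = εσ·A_surf·T⁴  ⇒  T⁴ = S/(2σ).
T⁴ = 1.00·545/(2·5.67×10⁻⁸) = 4.806×10⁹ K⁴.
T = (4.806×10⁹)^(1/4).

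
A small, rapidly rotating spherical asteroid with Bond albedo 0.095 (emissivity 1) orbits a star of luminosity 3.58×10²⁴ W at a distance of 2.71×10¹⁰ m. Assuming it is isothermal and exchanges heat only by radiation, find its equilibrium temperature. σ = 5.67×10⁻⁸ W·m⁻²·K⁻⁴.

T ≈ 198 K

First find the stellar flux at distance d: S = L/(4πd²) = 3.58×10²⁴/(4π·(2.71×10¹⁰)²) = 387.9 W/m².
For an isothermal sphere, absorbed (1−a)S·πr² = emitted σ·4πr²·T⁴, so T⁴ = (1−a)S/(4σ).
T⁴ = 0.905·387.9/(4·5.67×10⁻⁸) = 1.548×10⁹ K⁴.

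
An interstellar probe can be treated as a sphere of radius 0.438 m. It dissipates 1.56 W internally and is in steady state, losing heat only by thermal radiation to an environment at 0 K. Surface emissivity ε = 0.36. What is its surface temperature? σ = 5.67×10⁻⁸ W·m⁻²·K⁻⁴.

Steady state: internal power = radiated power, P = εσA T⁴.
Radiating area A = 4πr² = 2.411 m².
T⁴ = P/(εσA) = 1.56/(0.36·5.67×10⁻⁸·2.411) = 3.170×10⁷ K⁴.
T = (3.170×10⁷)^(1/4).

T ≈ 75.0 K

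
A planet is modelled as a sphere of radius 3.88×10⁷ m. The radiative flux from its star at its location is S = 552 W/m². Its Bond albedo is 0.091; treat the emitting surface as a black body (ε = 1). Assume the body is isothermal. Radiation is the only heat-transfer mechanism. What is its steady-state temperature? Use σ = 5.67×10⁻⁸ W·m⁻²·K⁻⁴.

T ≈ 217 K

At equilibrium, absorbed power = emitted power.
Absorbing cross-section = πr² = 4.729×10¹⁵ m²; emitting surface = 4πr² = 1.892×10¹⁶ m² (ratio 4).
(1−a)S·A_cross = εσ·A_surf·T⁴  ⇒  T⁴ = (1−a)S/(4σ).
T⁴ = 0.909·552/(4·5.67×10⁻⁸) = 2.212×10⁹ K⁴.
T = (2.212×10⁹)^(1/4).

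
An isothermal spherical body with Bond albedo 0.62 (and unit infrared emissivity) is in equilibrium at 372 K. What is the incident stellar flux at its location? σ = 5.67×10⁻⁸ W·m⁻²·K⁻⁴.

(1−a)S·πr² = σ·4πr²·T⁴ ⇒ S = 4σT⁴/(1−a).
S = 4·5.67×10⁻⁸·1.915×10¹⁰/0.380.

S ≈ 11400 W/m²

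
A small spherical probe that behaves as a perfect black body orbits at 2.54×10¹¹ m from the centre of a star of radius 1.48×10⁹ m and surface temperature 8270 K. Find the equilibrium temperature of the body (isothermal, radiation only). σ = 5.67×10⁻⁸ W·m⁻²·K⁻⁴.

The star's surface emits σT_*⁴; at distance d the flux is S = σT_*⁴(R_*/d)².
S = 5.67×10⁻⁸·(8270)⁴·(1.48×10⁹/2.54×10¹¹)² = 9005 W/m².
For an isothermal sphere T⁴ = (1−a)S/(4σ) = 3.970×10¹⁰ K⁴.

T ≈ 446 K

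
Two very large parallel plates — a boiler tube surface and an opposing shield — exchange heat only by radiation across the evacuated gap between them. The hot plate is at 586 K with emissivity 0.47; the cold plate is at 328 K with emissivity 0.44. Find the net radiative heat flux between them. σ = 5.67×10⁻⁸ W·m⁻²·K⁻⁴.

For two infinite grey parallel plates, q = σ(T₁⁴ − T₂⁴)/(1/ε₁ + 1/ε₂ − 1).
T₁⁴ − T₂⁴ = 1.179×10¹¹ − 1.157×10¹⁰ = 1.063×10¹¹ K⁴.
1/ε₁ + 1/ε₂ − 1 = 2.128 + 2.273 − 1 = 3.400.
q = 5.67×10⁻⁸ × 1.063×10¹¹ / 3.400.

q ≈ 1770 W/m²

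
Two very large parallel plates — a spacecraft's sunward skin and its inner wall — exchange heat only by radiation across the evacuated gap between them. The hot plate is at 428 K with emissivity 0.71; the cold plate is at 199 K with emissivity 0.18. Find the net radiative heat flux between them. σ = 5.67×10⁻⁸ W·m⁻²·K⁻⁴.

For two infinite grey parallel plates, q = σ(T₁⁴ − T₂⁴)/(1/ε₁ + 1/ε₂ − 1).
T₁⁴ − T₂⁴ = 3.356×10¹⁰ − 1.568×10⁹ = 3.199×10¹⁰ K⁴.
1/ε₁ + 1/ε₂ − 1 = 1.408 + 5.556 − 1 = 5.964.
q = 5.67×10⁻⁸ × 3.199×10¹⁰ / 5.964.

q ≈ 304 W/m²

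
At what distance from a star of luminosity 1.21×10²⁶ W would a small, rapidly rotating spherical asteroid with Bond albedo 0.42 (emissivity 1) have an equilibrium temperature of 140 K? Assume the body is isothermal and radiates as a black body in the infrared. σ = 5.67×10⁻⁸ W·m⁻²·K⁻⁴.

For an isothermal black-emitting sphere, (1−a)S·πr² = σ·4πr²·T⁴ ⇒ S = 4σT⁴/(1−a).
S = 4·5.67×10⁻⁸·(140)⁴/0.580 = 150.2 W/m².
Flux falls as S = L/(4πd²), so d = √(L/(4πS)) = √(1.21×10²⁶/(4π·150.2)).

d ≈ 2.53×10¹¹ m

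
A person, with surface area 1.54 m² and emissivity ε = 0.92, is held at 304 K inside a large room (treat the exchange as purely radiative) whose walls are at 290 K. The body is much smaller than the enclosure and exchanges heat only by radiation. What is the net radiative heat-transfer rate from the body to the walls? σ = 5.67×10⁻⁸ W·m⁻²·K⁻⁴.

P_net ≈ 118 W

For a small grey body in a large enclosure: P_net = εσA(T_body⁴ − T_wall⁴).
A = 1.54 m²; T_body⁴ − T_wall⁴ = 8.541×10⁹ − 7.073×10⁹ = 1.468×10⁹ K⁴.
|P_net| = 0.92·5.67×10⁻⁸·1.540·1.468×10⁹.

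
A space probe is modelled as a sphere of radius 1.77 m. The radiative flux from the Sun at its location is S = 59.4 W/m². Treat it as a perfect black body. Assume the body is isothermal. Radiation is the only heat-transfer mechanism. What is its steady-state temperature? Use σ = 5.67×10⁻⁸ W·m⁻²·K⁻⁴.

T ≈ 127 K

At equilibrium, absorbed power = emitted power.
Absorbing cross-section = πr² = 9.842 m²; emitting surface = 4πr² = 39.37 m² (ratio 4).
S·A_cross = εσ·A_surf·T⁴  ⇒  T⁴ = S/(4σ).
T⁴ = 1.00·59.4/(4·5.67×10⁻⁸) = 2.619×10⁸ K⁴.
T = (2.619×10⁸)^(1/4).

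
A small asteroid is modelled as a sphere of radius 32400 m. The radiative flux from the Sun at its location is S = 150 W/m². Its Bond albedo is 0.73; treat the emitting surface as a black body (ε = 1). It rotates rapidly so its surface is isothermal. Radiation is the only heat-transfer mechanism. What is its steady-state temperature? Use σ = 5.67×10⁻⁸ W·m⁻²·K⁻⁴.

T ≈ 116 K

At equilibrium, absorbed power = emitted power.
Absorbing cross-section = πr² = 3.298×10⁹ m²; emitting surface = 4πr² = 1.319×10¹⁰ m² (ratio 4).
(1−a)S·A_cross = εσ·A_surf·T⁴  ⇒  T⁴ = (1−a)S/(4σ).
T⁴ = 0.270·150/(4·5.67×10⁻⁸) = 1.786×10⁸ K⁴.
T = (1.786×10⁸)^(1/4).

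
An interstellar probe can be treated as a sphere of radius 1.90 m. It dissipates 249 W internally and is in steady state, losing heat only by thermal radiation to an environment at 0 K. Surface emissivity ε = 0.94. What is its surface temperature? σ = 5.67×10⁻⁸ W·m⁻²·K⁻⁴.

T ≈ 101 K

Steady state: internal power = radiated power, P = εσA T⁴.
Radiating area A = 4πr² = 45.36 m².
T⁴ = P/(εσA) = 249/(0.94·5.67×10⁻⁸·45.36) = 1.030×10⁸ K⁴.
T = (1.030×10⁸)^(1/4).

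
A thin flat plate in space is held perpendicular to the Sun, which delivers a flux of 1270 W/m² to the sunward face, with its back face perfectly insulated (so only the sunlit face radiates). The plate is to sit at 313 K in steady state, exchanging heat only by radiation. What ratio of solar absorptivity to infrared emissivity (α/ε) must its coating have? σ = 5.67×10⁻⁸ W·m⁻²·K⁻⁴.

α/ε ≈ 0.429

Balance: αS·A = εσ·1A·T⁴ ⇒ α/ε = σT⁴/S.
α/ε = 5.67×10⁻⁸·(313)⁴/1270 = 5.67×10⁻⁸·9.598×10⁹/1270.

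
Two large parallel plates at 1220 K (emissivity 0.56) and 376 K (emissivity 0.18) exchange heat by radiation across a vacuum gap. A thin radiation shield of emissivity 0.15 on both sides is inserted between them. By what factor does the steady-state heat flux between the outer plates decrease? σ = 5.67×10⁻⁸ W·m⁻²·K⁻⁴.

Without shield: q₀ = σΔ(T⁴)/(1/ε₁+1/ε₂−1) with denominator 6.341.
With shield the two gaps are in series; the resistances add: (1/ε₁+1/ε_s−1)+(1/ε_s+1/ε₂−1) = 7.452+11.22 = 18.67.
Heat-flux ratio q₀/q = 18.67/6.341.

factor ≈ 2.94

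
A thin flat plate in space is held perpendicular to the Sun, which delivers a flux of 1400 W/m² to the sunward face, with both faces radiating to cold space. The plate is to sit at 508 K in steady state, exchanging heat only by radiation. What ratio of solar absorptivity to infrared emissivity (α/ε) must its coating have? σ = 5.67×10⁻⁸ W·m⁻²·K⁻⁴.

Balance: αS·A = εσ·2A·T⁴ ⇒ α/ε = 2σT⁴/S.
α/ε = 2·5.67×10⁻⁸·(508)⁴/1400 = 2·5.67×10⁻⁸·6.660×10¹⁰/1400.

α/ε ≈ 5.39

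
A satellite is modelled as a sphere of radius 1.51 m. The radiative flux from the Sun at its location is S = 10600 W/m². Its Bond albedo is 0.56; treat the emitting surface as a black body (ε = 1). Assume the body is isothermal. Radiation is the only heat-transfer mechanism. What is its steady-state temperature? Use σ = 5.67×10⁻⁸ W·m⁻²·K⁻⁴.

At equilibrium, absorbed power = emitted power.
Absorbing cross-section = πr² = 7.163 m²; emitting surface = 4πr² = 28.65 m² (ratio 4).
(1−a)S·A_cross = εσ·A_surf·T⁴  ⇒  T⁴ = (1−a)S/(4σ).
T⁴ = 0.440·10600/(4·5.67×10⁻⁸) = 2.056×10¹⁰ K⁴.
T = (2.056×10¹⁰)^(1/4).

T ≈ 379 K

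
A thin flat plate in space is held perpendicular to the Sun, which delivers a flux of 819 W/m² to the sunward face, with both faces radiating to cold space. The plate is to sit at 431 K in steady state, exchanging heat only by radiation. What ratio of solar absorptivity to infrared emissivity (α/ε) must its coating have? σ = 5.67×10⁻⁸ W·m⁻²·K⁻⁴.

Balance: αS·A = εσ·2A·T⁴ ⇒ α/ε = 2σT⁴/S.
α/ε = 2·5.67×10⁻⁸·(431)⁴/819 = 2·5.67×10⁻⁸·3.451×10¹⁰/819.

α/ε ≈ 4.78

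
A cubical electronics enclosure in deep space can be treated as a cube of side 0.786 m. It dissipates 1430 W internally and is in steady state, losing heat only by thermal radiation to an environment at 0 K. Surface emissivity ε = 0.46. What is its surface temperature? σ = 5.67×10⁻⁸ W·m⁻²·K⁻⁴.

Steady state: internal power = radiated power, P = εσA T⁴.
Radiating area A = 6L² = 3.707 m².
T⁴ = P/(εσA) = 1430/(0.46·5.67×10⁻⁸·3.707) = 1.479×10¹⁰ K⁴.
T = (1.479×10¹⁰)^(1/4).

T ≈ 349 K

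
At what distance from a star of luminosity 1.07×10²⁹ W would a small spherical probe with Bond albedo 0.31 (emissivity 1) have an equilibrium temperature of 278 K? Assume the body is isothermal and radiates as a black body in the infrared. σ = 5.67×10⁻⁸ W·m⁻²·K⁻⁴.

For an isothermal black-emitting sphere, (1−a)S·πr² = σ·4πr²·T⁴ ⇒ S = 4σT⁴/(1−a).
S = 4·5.67×10⁻⁸·(278)⁴/0.690 = 1963 W/m².
Flux falls as S = L/(4πd²), so d = √(L/(4πS)) = √(1.07×10²⁹/(4π·1963)).

d ≈ 2.08×10¹² m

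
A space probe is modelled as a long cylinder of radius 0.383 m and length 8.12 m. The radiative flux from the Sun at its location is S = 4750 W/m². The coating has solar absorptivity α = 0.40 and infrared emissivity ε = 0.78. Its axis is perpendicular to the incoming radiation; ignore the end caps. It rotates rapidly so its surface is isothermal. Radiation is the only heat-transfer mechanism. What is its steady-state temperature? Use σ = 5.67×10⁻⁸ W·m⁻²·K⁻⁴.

T ≈ 342 K

At equilibrium, absorbed power = emitted power.
Absorbing cross-section = 2rL = 6.220 m²; emitting surface = 2πrL = 19.54 m² (ratio π).
αS·A_cross = εσ·A_surf·T⁴  ⇒  T⁴ = αS/(ε·πσ).
T⁴ = 0.400·4750/(0.78·π·5.67×10⁻⁸) = 1.367×10¹⁰ K⁴.
T = (1.367×10¹⁰)^(1/4).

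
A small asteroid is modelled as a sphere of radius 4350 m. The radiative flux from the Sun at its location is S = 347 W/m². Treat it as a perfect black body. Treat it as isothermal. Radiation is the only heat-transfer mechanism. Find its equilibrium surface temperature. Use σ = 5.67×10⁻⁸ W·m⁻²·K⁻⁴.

T ≈ 198 K

At equilibrium, absorbed power = emitted power.
Absorbing cross-section = πr² = 5.945×10⁷ m²; emitting surface = 4πr² = 2.378×10⁸ m² (ratio 4).
S·A_cross = εσ·A_surf·T⁴  ⇒  T⁴ = S/(4σ).
T⁴ = 1.00·347/(4·5.67×10⁻⁸) = 1.530×10⁹ K⁴.
T = (1.530×10⁹)^(1/4).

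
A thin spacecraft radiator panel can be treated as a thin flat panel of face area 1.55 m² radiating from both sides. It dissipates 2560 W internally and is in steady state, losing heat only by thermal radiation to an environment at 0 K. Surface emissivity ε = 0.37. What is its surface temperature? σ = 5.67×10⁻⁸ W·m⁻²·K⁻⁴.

T ≈ 445 K

Steady state: internal power = radiated power, P = εσA T⁴.
Radiating area A = 2·1.55 = 3.100 m².
T⁴ = P/(εσA) = 2560/(0.37·5.67×10⁻⁸·3.100) = 3.936×10¹⁰ K⁴.
T = (3.936×10¹⁰)^(1/4).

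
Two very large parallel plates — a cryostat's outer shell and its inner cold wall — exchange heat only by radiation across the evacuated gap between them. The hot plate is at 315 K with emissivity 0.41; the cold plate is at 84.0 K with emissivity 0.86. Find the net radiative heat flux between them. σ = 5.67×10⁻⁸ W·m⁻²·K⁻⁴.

For two infinite grey parallel plates, q = σ(T₁⁴ − T₂⁴)/(1/ε₁ + 1/ε₂ − 1).
T₁⁴ − T₂⁴ = 9.846×10⁹ − 4.979×10⁷ = 9.796×10⁹ K⁴.
1/ε₁ + 1/ε₂ − 1 = 2.439 + 1.163 − 1 = 2.602.
q = 5.67×10⁻⁸ × 9.796×10⁹ / 2.602.

q ≈ 213 W/m²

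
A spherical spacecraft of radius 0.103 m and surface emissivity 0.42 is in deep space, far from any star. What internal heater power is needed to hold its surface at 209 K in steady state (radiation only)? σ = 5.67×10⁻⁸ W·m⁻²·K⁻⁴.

P ≈ 6.06 W

P = εσ·4πr²·T⁴.
4πr² = 0.1333 m²; T⁴ = 1.908×10⁹ K⁴.
P = 0.42·5.67×10⁻⁸·0.1333·1.908×10⁹.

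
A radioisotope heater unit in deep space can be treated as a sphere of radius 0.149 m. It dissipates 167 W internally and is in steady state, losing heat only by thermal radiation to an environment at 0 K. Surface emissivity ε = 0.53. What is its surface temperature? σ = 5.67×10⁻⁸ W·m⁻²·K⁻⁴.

Steady state: internal power = radiated power, P = εσA T⁴.
Radiating area A = 4πr² = 0.2790 m².
T⁴ = P/(εσA) = 167/(0.53·5.67×10⁻⁸·0.2790) = 1.992×10¹⁰ K⁴.
T = (1.992×10¹⁰)^(1/4).

T ≈ 376 K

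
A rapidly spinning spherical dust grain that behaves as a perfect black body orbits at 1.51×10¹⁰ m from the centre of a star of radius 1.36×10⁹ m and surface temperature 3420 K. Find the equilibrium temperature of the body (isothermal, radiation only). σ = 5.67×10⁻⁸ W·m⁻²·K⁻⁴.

The star's surface emits σT_*⁴; at distance d the flux is S = σT_*⁴(R_*/d)².
S = 5.67×10⁻⁸·(3420)⁴·(1.36×10⁹/1.51×10¹⁰)² = 62920 W/m².
For an isothermal sphere T⁴ = (1−a)S/(4σ) = 2.774×10¹¹ K⁴.

T ≈ 726 K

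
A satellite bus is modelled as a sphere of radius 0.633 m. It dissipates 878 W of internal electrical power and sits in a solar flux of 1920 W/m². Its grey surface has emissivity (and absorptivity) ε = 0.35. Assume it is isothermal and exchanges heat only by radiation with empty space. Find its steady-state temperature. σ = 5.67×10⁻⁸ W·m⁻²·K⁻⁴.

At steady state, absorbed solar power + internal power = radiated power.
Absorbed: α·S·A_cross = 0.35·1920·1.259 = 845.9 W (cross-section πr²).
Total input = 845.9 + 878 = 1724 W.
Radiated: εσ·A_surf·T⁴ with A_surf = 4πr² = 5.035 m².
T⁴ = 1724/(0.35·5.67×10⁻⁸·5.035) = 1.725×10¹⁰ K⁴.

T ≈ 362 K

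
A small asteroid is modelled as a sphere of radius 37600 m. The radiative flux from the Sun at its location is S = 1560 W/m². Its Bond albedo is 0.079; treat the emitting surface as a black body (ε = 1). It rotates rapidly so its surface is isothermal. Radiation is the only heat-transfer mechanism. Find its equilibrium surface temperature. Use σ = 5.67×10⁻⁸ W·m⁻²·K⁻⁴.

At equilibrium, absorbed power = emitted power.
Absorbing cross-section = πr² = 4.441×10⁹ m²; emitting surface = 4πr² = 1.777×10¹⁰ m² (ratio 4).
(1−a)S·A_cross = εσ·A_surf·T⁴  ⇒  T⁴ = (1−a)S/(4σ).
T⁴ = 0.921·1560/(4·5.67×10⁻⁸) = 6.335×10⁹ K⁴.
T = (6.335×10⁹)^(1/4).

T ≈ 282 K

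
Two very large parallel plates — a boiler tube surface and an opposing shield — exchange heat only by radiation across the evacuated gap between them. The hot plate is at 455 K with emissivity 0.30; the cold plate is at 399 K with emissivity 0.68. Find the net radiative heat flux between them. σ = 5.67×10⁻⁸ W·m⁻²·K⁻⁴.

For two infinite grey parallel plates, q = σ(T₁⁴ − T₂⁴)/(1/ε₁ + 1/ε₂ − 1).
T₁⁴ − T₂⁴ = 4.286×10¹⁰ − 2.534×10¹⁰ = 1.751×10¹⁰ K⁴.
1/ε₁ + 1/ε₂ − 1 = 3.333 + 1.471 − 1 = 3.804.
q = 5.67×10⁻⁸ × 1.751×10¹⁰ / 3.804.

q ≈ 261 W/m²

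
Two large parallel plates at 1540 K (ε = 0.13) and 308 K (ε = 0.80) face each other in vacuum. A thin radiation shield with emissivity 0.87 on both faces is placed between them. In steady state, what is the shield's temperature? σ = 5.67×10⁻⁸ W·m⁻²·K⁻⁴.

In steady state the net flux on the hot side equals that on the cold side.
σ(T₁⁴−T_s⁴)/D₁ = σ(T_s⁴−T₂⁴)/D₂, with D₁ = 1/ε₁+1/ε_s−1 = 7.842, D₂ = 1/ε_s+1/ε₂−1 = 1.399.
Solve for T_s⁴: T_s⁴ = (D₂·T₁⁴ + D₁·T₂⁴)/(D₁+D₂) = 8.594×10¹¹ K⁴.

T_s ≈ 963 K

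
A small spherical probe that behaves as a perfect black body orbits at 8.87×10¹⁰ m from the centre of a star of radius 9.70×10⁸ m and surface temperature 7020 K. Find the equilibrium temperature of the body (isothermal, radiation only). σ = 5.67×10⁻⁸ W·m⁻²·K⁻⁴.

T ≈ 519 K

The star's surface emits σT_*⁴; at distance d the flux is S = σT_*⁴(R_*/d)².
S = 5.67×10⁻⁸·(7020)⁴·(9.70×10⁸/8.87×10¹⁰)² = 16470 W/m².
For an isothermal sphere T⁴ = (1−a)S/(4σ) = 7.261×10¹⁰ K⁴.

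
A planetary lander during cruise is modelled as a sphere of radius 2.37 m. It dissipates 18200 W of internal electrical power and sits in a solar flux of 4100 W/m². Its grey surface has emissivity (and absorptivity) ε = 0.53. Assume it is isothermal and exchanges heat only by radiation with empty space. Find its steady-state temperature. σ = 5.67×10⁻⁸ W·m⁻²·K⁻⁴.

At steady state, absorbed solar power + internal power = radiated power.
Absorbed: α·S·A_cross = 0.53·4100·17.65 = 38340 W (cross-section πr²).
Total input = 38340 + 18200 = 56540 W.
Radiated: εσ·A_surf·T⁴ with A_surf = 4πr² = 70.58 m².
T⁴ = 56540/(0.53·5.67×10⁻⁸·70.58) = 2.666×10¹⁰ K⁴.

T ≈ 404 K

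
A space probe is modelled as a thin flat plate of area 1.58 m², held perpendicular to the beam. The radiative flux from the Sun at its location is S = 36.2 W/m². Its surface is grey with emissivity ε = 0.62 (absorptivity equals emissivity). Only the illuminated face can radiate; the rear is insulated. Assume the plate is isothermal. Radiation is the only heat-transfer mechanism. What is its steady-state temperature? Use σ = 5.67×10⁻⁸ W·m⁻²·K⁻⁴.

T ≈ 159 K

At equilibrium, absorbed power = emitted power.
Absorbing cross-section = A = 1.580 m²; emitting surface = A = 1.580 m² (ratio 1).
εS·A_cross = εσ·A_surf·T⁴  ⇒  T⁴ = S/(1σ)   (ε cancels).
T⁴ = 36.2/(1·5.67×10⁻⁸) = 6.384×10⁸ K⁴.
T = (6.384×10⁸)^(1/4).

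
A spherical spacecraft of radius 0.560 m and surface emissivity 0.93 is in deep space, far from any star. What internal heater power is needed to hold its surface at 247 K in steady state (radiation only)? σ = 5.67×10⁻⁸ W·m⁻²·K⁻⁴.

P ≈ 773 W

P = εσ·4πr²·T⁴.
4πr² = 3.941 m²; T⁴ = 3.722×10⁹ K⁴.
P = 0.93·5.67×10⁻⁸·3.941·3.722×10⁹.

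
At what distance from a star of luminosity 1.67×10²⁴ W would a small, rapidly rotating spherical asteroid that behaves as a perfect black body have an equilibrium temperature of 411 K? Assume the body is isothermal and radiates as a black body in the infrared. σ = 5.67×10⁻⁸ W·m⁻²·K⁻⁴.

For an isothermal black-emitting sphere, (1−a)S·πr² = σ·4πr²·T⁴ ⇒ S = 4σT⁴/(1−a).
S = 4·5.67×10⁻⁸·(411)⁴/1.00 = 6472 W/m².
Flux falls as S = L/(4πd²), so d = √(L/(4πS)) = √(1.67×10²⁴/(4π·6472)).

d ≈ 4.53×10⁹ m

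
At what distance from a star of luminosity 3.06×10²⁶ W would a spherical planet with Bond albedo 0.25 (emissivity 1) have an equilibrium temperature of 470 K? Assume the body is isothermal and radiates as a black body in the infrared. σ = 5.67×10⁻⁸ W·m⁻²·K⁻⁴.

For an isothermal black-emitting sphere, (1−a)S·πr² = σ·4πr²·T⁴ ⇒ S = 4σT⁴/(1−a).
S = 4·5.67×10⁻⁸·(470)⁴/0.750 = 14760 W/m².
Flux falls as S = L/(4πd²), so d = √(L/(4πS)) = √(3.06×10²⁶/(4π·14760)).

d ≈ 4.06×10¹⁰ m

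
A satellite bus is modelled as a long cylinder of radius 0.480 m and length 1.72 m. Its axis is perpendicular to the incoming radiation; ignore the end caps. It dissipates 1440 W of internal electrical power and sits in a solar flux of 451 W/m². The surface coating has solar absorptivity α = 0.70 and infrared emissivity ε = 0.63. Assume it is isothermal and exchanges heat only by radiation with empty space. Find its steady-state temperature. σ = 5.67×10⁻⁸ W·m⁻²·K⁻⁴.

T ≈ 321 K

At steady state, absorbed solar power + internal power = radiated power.
Absorbed: α·S·A_cross = 0.70·451·1.651 = 521.3 W (cross-section 2rL).
Total input = 521.3 + 1440 = 1961 W.
Radiated: εσ·A_surf·T⁴ with A_surf = 2πrL = 5.187 m².
T⁴ = 1961/(0.63·5.67×10⁻⁸·5.187) = 1.058×10¹⁰ K⁴.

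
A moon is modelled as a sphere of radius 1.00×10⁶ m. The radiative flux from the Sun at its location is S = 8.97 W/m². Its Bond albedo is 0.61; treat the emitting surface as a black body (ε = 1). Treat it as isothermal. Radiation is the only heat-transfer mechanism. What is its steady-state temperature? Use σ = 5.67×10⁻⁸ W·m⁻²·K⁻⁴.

At equilibrium, absorbed power = emitted power.
Absorbing cross-section = πr² = 3.142×10¹² m²; emitting surface = 4πr² = 1.257×10¹³ m² (ratio 4).
(1−a)S·A_cross = εσ·A_surf·T⁴  ⇒  T⁴ = (1−a)S/(4σ).
T⁴ = 0.390·8.97/(4·5.67×10⁻⁸) = 1.542×10⁷ K⁴.
T = (1.542×10⁷)^(1/4).

T ≈ 62.7 K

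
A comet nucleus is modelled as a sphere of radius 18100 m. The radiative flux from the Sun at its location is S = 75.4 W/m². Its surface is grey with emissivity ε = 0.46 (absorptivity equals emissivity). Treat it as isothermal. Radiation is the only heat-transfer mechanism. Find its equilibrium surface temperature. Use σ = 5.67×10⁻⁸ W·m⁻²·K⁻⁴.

At equilibrium, absorbed power = emitted power.
Absorbing cross-section = πr² = 1.029×10⁹ m²; emitting surface = 4πr² = 4.117×10⁹ m² (ratio 4).
εS·A_cross = εσ·A_surf·T⁴  ⇒  T⁴ = S/(4σ)   (ε cancels).
T⁴ = 75.4/(4·5.67×10⁻⁸) = 3.325×10⁸ K⁴.
T = (3.325×10⁸)^(1/4).

T ≈ 135 K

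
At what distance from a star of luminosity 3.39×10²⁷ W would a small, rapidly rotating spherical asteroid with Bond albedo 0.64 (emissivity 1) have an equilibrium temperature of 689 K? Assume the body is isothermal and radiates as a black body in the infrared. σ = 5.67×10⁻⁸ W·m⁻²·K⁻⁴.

For an isothermal black-emitting sphere, (1−a)S·πr² = σ·4πr²·T⁴ ⇒ S = 4σT⁴/(1−a).
S = 4·5.67×10⁻⁸·(689)⁴/0.360 = 1.420×10⁵ W/m².
Flux falls as S = L/(4πd²), so d = √(L/(4πS)) = √(3.39×10²⁷/(4π·1.420×10⁵)).

d ≈ 4.36×10¹⁰ m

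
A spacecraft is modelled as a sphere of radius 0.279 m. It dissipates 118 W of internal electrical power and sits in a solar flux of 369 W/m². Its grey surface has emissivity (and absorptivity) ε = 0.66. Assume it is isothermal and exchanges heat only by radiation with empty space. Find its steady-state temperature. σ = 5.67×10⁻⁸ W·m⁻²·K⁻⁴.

T ≈ 264 K

At steady state, absorbed solar power + internal power = radiated power.
Absorbed: α·S·A_cross = 0.66·369·0.2445 = 59.56 W (cross-section πr²).
Total input = 59.56 + 118 = 177.6 W.
Radiated: εσ·A_surf·T⁴ with A_surf = 4πr² = 0.9782 m².
T⁴ = 177.6/(0.66·5.67×10⁻⁸·0.9782) = 4.851×10⁹ K⁴.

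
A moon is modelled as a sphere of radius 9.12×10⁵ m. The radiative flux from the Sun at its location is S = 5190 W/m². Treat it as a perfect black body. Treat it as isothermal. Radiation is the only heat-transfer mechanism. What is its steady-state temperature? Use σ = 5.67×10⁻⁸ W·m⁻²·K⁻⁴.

T ≈ 389 K

At equilibrium, absorbed power = emitted power.
Absorbing cross-section = πr² = 2.613×10¹² m²; emitting surface = 4πr² = 1.045×10¹³ m² (ratio 4).
S·A_cross = εσ·A_surf·T⁴  ⇒  T⁴ = S/(4σ).
T⁴ = 1.00·5190/(4·5.67×10⁻⁸) = 2.288×10¹⁰ K⁴.
T = (2.288×10¹⁰)^(1/4).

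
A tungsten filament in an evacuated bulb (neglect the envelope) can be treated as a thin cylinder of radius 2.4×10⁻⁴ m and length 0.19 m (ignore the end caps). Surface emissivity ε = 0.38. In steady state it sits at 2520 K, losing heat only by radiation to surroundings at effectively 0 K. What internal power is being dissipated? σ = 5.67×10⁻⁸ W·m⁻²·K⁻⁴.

Steady state: P = εσA T⁴.
A = 2πrL = 2.865×10⁻⁴ m²; T⁴ = (2520)⁴ = 4.033×10¹³ K⁴.
P = 0.38 × 5.67×10⁻⁸ × 2.865×10⁻⁴ × 4.033×10¹³.

P ≈ 249 W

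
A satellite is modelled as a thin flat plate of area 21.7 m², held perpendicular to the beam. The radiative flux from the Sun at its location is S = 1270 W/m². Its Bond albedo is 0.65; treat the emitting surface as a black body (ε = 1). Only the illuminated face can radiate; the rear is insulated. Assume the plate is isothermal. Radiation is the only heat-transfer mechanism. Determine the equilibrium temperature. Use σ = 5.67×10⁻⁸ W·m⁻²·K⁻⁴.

At equilibrium, absorbed power = emitted power.
Absorbing cross-section = A = 21.70 m²; emitting surface = A = 21.70 m² (ratio 1).
(1−a)S·A_cross = εσ·A_surf·T⁴  ⇒  T⁴ = (1−a)S/(1σ).
T⁴ = 0.350·1270/(1·5.67×10⁻⁸) = 7.840×10⁹ K⁴.
T = (7.840×10⁹)^(1/4).

T ≈ 298 K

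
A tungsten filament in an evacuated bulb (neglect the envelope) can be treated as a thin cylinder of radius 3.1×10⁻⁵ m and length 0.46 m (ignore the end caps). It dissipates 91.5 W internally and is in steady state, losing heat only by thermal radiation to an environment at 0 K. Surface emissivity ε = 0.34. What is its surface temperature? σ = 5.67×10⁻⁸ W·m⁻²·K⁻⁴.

Steady state: internal power = radiated power, P = εσA T⁴.
Radiating area A = 2πrL = 8.960×10⁻⁵ m².
T⁴ = P/(εσA) = 91.5/(0.34·5.67×10⁻⁸·8.960×10⁻⁵) = 5.297×10¹³ K⁴.
T = (5.297×10¹³)^(1/4).

T ≈ 2700 K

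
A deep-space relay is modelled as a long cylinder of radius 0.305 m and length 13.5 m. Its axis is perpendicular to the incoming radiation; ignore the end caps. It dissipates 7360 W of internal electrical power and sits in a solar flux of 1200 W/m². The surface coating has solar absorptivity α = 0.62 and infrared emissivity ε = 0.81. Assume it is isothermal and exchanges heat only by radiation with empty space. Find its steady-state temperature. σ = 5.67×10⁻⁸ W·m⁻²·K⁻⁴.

At steady state, absorbed solar power + internal power = radiated power.
Absorbed: α·S·A_cross = 0.62·1200·8.235 = 6127 W (cross-section 2rL).
Total input = 6127 + 7360 = 13490 W.
Radiated: εσ·A_surf·T⁴ with A_surf = 2πrL = 25.87 m².
T⁴ = 13490/(0.81·5.67×10⁻⁸·25.87) = 1.135×10¹⁰ K⁴.

T ≈ 326 K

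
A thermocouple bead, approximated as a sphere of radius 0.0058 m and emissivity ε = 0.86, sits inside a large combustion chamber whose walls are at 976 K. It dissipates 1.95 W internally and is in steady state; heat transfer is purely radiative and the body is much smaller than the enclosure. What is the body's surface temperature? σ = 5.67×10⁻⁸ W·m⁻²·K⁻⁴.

For a small grey body in a large enclosure, net radiated power = εσA(T⁴ − T_w⁴).
Steady state: P = εσA(T⁴ − T_w⁴) with A = 4πr² = 4.227×10⁻⁴ m².
T⁴ = P/(εσA) + T_w⁴ = 1.95/(0.86·5.67×10⁻⁸·4.227×10⁻⁴) + (976)⁴
    = 9.460×10¹⁰ + 9.074×10¹¹ = 1.002×10¹² K⁴.

T ≈ 1000 K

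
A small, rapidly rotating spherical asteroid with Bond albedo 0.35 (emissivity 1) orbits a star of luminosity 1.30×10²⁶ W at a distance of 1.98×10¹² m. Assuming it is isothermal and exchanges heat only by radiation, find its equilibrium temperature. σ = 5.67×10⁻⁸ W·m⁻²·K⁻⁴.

T ≈ 52.4 K

First find the stellar flux at distance d: S = L/(4πd²) = 1.30×10²⁶/(4π·(1.98×10¹²)²) = 2.639 W/m².
For an isothermal sphere, absorbed (1−a)S·πr² = emitted σ·4πr²·T⁴, so T⁴ = (1−a)S/(4σ).
T⁴ = 0.650·2.639/(4·5.67×10⁻⁸) = 7.563×10⁶ K⁴.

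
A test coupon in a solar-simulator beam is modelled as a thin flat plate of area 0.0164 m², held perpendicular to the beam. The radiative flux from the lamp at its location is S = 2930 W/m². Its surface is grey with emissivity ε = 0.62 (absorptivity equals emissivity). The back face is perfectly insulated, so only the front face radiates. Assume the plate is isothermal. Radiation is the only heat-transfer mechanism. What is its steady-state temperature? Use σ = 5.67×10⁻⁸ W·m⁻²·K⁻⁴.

At equilibrium, absorbed power = emitted power.
Absorbing cross-section = A = 0.01640 m²; emitting surface = A = 0.01640 m² (ratio 1).
εS·A_cross = εσ·A_surf·T⁴  ⇒  T⁴ = S/(1σ)   (ε cancels).
T⁴ = 2930/(1·5.67×10⁻⁸) = 5.168×10¹⁰ K⁴.
T = (5.168×10¹⁰)^(1/4).

T ≈ 477 K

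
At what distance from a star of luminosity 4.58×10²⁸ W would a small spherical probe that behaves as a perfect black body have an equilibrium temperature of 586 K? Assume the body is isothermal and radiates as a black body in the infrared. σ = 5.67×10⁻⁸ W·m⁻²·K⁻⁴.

d ≈ 3.69×10¹¹ m

For an isothermal black-emitting sphere, (1−a)S·πr² = σ·4πr²·T⁴ ⇒ S = 4σT⁴/(1−a).
S = 4·5.67×10⁻⁸·(586)⁴/1.00 = 26740 W/m².
Flux falls as S = L/(4πd²), so d = √(L/(4πS)) = √(4.58×10²⁸/(4π·26740)).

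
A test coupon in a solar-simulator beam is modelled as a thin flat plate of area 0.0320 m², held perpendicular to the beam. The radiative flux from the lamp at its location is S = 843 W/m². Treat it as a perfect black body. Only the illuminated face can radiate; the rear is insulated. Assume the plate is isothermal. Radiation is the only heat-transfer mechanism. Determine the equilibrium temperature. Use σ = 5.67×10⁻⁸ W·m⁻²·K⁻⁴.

At equilibrium, absorbed power = emitted power.
Absorbing cross-section = A = 0.03200 m²; emitting surface = A = 0.03200 m² (ratio 1).
S·A_cross = εσ·A_surf·T⁴  ⇒  T⁴ = S/(1σ).
T⁴ = 1.00·843/(1·5.67×10⁻⁸) = 1.487×10¹⁰ K⁴.
T = (1.487×10¹⁰)^(1/4).

T ≈ 349 K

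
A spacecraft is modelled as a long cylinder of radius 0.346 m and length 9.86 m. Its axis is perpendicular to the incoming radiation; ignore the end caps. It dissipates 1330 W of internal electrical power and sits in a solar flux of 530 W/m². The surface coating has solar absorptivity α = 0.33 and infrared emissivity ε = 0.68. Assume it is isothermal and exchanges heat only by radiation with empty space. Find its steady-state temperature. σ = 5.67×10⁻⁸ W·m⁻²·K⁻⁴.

T ≈ 235 K

At steady state, absorbed solar power + internal power = radiated power.
Absorbed: α·S·A_cross = 0.33·530·6.823 = 1193 W (cross-section 2rL).
Total input = 1193 + 1330 = 2523 W.
Radiated: εσ·A_surf·T⁴ with A_surf = 2πrL = 21.44 m².
T⁴ = 2523/(0.68·5.67×10⁻⁸·21.44) = 3.053×10⁹ K⁴.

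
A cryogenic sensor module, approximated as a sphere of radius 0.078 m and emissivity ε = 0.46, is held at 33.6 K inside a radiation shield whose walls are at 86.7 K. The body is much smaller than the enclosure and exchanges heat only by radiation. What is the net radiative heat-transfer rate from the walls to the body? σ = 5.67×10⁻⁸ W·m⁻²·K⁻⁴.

P_net ≈ 0.110 W

For a small grey body in a large enclosure: P_net = εσA(T_body⁴ − T_wall⁴).
A = 4πr² = 0.07645 m²; T_body⁴ − T_wall⁴ = 1.275×10⁶ − 5.650×10⁷ = -5.523×10⁷ K⁴.
|P_net| = 0.46·5.67×10⁻⁸·0.07645·5.523×10⁷.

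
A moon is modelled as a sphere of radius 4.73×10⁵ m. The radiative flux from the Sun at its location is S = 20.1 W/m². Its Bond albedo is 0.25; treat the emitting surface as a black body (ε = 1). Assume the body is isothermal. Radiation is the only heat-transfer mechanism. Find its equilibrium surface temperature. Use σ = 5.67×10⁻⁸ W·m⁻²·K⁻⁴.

T ≈ 90.3 K

At equilibrium, absorbed power = emitted power.
Absorbing cross-section = πr² = 7.029×10¹¹ m²; emitting surface = 4πr² = 2.811×10¹² m² (ratio 4).
(1−a)S·A_cross = εσ·A_surf·T⁴  ⇒  T⁴ = (1−a)S/(4σ).
T⁴ = 0.750·20.1/(4·5.67×10⁻⁸) = 6.647×10⁷ K⁴.
T = (6.647×10⁷)^(1/4).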